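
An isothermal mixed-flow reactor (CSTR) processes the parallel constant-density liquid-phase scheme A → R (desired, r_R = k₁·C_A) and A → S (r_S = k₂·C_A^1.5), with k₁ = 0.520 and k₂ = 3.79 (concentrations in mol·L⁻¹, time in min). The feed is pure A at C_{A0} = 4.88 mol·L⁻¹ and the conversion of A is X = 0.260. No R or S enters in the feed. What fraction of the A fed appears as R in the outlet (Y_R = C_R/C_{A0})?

0.0175

Exit C_A = C_{A0}(1−X) = 4.88×0.740 = 3.611 mol·L⁻¹.
A CSTR operates uniformly at the exit composition, giving r_R = 1.878 and r_S = 26.01 (each k·C_A^n at C_A = 3.611).
Fraction of consumed A going to R: r_R/(r_R+r_S) = 0.06734.
C_R = 0.06734·C_{A0}·X = 0.06734×4.88×0.260 = 0.0854 mol·L⁻¹; Y_R = C_R/C_{A0} = 0.0175.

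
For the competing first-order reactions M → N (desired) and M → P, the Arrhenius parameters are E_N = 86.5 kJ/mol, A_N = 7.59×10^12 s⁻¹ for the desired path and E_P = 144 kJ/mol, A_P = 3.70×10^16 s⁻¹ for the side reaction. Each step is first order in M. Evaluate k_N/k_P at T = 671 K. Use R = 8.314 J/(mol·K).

6.14

Since both paths have the same order in M, the concentration cancels and S_{N/P} = k_N/k_P = (A_N/A_P)·exp[(E_P−E_N)/(RT)].
(E_P−E_N)/(RT) = (144−86.5)×10³/(8.314×671) = 57500/5579 = 10.31.
k_N/k_P = (7.59×10^12/3.70×10^16)·exp(10.31) = 2.051×10^-4 × 29944 = 6.14.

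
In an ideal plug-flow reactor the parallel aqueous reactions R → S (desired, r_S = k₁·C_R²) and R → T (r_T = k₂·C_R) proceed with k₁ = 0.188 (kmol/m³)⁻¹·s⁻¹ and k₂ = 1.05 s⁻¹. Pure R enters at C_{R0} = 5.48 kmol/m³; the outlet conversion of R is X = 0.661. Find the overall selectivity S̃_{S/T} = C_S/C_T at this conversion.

0.636

C_R = C_{R0}(1−X) = 1.858 kmol/m³.
Along a PFR/batch, dC_T/dC_R = −r_T/(r_S+r_T) = −k₂/(k₂+k₁·C_R).
Integrating from C_{R0} to C_R: C_T = (1.05/0.188)·ln[(1.05+0.188·5.48)/(1.05+0.188·1.86)] = 5.585·ln(2.080/1.399) = 2.215 kmol/m³.
Then C_S = (C_{R0}−C_R) − C_T = 3.622 − 2.215 = 1.408 kmol/m³.
S̃_{S/T} = C_S/C_T = 1.408/2.215 = 0.636.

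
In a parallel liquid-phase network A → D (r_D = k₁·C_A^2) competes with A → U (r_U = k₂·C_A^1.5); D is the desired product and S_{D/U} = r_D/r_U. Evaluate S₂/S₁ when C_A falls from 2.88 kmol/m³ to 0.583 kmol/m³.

0.450

S_{D/U} = (k₁/k₂)·C_A^0.5, so S₂/S₁ = (C_{A,2}/C_{A,1})^0.5.
= (0.583/2.88)^0.5 = (0.2024)^0.5 = 0.450.
Selectivity toward D falls as C_A falls — high-concentration operation is favoured.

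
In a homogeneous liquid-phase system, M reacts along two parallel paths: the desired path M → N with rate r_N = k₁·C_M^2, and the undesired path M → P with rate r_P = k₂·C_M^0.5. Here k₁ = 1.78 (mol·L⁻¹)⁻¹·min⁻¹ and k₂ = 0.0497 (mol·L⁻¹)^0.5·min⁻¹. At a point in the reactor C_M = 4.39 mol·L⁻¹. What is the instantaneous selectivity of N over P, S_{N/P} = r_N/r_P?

329

S_{N/P} = r_N/r_P = (k₁·C_M^2)/(k₂·C_M^0.5) = (k₁/k₂)·C_M^1.5.
= (1.78×4.390^2) / (0.0497×4.390^0.5) = 34.30/0.1041 = 329.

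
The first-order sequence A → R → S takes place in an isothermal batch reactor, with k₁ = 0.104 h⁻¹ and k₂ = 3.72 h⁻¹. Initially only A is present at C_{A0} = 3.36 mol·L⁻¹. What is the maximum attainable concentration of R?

0.0848 mol·L⁻¹

At the optimum, C_{R,max}/C_{A0} = (k₁/k₂)^[k₂/(k₂−k₁)].
= (0.104/3.72)^(3.72/(3.72−0.104)) = (0.02796)^(1.029) = 0.02522.
C_{R,max} = 0.02522×3.36 = 0.0848 mol·L⁻¹.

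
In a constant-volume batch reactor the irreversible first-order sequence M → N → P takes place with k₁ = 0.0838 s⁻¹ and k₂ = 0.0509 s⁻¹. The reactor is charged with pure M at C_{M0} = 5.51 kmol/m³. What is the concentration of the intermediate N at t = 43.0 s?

For first-order series with pure M initially, C_N(t) = k₁C_{M0}/(k₂−k₁)·(e^(−k₁t) − e^(−k₂t)).
e^(−k₁t) = e^(−0.0838×43.0) = e^(−3.603) = 0.02723; e^(−k₂t) = e^(−2.189) = 0.1121.
C_N = 0.0838×5.51/(0.0509−0.0838) × (0.02723−0.1121) = (-14.03)×(-0.08483) = 1.191 kmol/m³.

1.19 kmol/m³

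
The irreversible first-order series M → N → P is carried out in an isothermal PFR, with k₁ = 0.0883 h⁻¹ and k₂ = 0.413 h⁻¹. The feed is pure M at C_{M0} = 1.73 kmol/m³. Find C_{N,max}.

0.243 kmol/m³

At the optimum, C_{N,max}/C_{M0} = (k₁/k₂)^[k₂/(k₂−k₁)].
= (0.0883/0.413)^(0.413/(0.413−0.0883)) = (0.2138)^(1.272) = 0.1405.
C_{N,max} = 0.1405×1.73 = 0.243 kmol/m³.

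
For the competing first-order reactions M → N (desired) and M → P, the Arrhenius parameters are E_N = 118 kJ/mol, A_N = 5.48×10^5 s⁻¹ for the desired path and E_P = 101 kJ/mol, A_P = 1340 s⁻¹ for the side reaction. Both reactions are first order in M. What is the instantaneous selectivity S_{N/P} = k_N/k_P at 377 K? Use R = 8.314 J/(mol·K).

1.80

Since both paths have the same order in M, the concentration cancels and S_{N/P} = k_N/k_P = (A_N/A_P)·exp[(E_P−E_N)/(RT)].
(E_P−E_N)/(RT) = (101−118)×10³/(8.314×377) = -17000/3134 = -5.424.
k_N/k_P = (5.48×10^5/1340)·exp(-5.424) = 409.0 × 0.004411 = 1.80.
Since E_N > E_P, raising the temperature improves selectivity toward N.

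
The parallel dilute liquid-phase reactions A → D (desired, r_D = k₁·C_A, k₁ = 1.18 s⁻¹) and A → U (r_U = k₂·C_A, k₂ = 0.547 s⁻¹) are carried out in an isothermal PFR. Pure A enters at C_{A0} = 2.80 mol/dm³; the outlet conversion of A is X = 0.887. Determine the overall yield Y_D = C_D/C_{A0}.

C_A = C_{A0}(1−X) = 0.3164 mol/dm³.
Both paths are first order in A, so the instantaneous fraction to D is constant: dC_D/d(−C_A) = k₁/(k₁+k₂) = 0.6833.
C_D = 0.6833·(C_{A0}−C_A) = 0.6833×2.484 = 1.70 mol/dm³.
Y_D = C_D/C_{A0} = 1.697/2.80 = 0.606.

0.606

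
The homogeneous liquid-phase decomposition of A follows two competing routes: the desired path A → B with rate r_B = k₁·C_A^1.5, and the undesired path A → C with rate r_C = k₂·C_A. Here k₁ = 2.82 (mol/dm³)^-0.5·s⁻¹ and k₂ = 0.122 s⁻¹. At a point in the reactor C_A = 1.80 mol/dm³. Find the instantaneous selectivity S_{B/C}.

31.0

S_{B/C} = r_B/r_C = (k₁·C_A^1.5)/(k₂·C_A) = (k₁/k₂)·C_A^0.5.
= (2.82×1.800^1.5) / (0.122×1.800) = 6.810/0.2196 = 31.0.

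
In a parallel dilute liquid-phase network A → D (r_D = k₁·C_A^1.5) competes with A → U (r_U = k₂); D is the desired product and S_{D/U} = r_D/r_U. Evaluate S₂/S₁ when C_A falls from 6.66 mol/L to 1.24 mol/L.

0.0803

S_{D/U} = (k₁/k₂)·C_A^1.5, so S₂/S₁ = (C_{A,2}/C_{A,1})^1.5.
= (1.24/6.66)^1.5 = (0.1862)^1.5 = 0.0803.
Selectivity toward D falls as C_A falls — high-concentration operation is favoured.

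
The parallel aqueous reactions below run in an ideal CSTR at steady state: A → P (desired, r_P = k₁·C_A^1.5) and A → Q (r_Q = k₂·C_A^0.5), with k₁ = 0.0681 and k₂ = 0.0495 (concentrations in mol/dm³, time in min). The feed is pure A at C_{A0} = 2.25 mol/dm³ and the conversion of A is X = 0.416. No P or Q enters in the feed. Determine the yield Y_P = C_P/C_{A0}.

0.268

Exit C_A = C_{A0}(1−X) = 2.25×0.584 = 1.314 mol/dm³.
A CSTR operates uniformly at the exit composition, giving r_P = 0.1026 and r_Q = 0.05674 (each k·C_A^n at C_A = 1.314).
Fraction of consumed A going to P: r_P/(r_P+r_Q) = 0.6438.
C_P = 0.6438·C_{A0}·X = 0.6438×2.25×0.416 = 0.603 mol/dm³; Y_P = C_P/C_{A0} = 0.268.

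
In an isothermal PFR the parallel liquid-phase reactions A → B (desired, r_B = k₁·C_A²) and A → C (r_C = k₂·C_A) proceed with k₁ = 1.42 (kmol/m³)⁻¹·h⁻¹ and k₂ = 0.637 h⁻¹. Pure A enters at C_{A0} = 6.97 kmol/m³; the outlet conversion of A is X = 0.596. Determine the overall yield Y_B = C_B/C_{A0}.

0.543

C_A = C_{A0}(1−X) = 2.816 kmol/m³.
Along a PFR/batch, dC_C/dC_A = −r_C/(r_B+r_C) = −k₂/(k₂+k₁·C_A).
Integrating from C_{A0} to C_A: C_C = (0.637/1.42)·ln[(0.637+1.42·6.97)/(0.637+1.42·2.82)] = 0.4486·ln(10.53/4.636) = 0.3682 kmol/m³.
Then C_B = (C_{A0}−C_A) − C_C = 4.154 − 0.3682 = 3.786 kmol/m³.
Y_B = C_B/C_{A0} = 3.786/6.97 = 0.543.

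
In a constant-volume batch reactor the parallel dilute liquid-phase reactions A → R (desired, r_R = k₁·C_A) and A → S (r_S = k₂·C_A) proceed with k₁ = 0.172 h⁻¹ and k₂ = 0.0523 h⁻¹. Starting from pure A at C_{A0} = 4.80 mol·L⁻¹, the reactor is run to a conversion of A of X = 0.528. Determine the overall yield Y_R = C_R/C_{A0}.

C_A = C_{A0}(1−X) = 2.266 mol·L⁻¹.
Both paths are first order in A, so the instantaneous fraction to R is constant: dC_R/d(−C_A) = k₁/(k₁+k₂) = 0.7668.
C_R = 0.7668·(C_{A0}−C_A) = 0.7668×2.534 = 1.94 mol·L⁻¹.
Y_R = C_R/C_{A0} = 1.943/4.80 = 0.405.

0.405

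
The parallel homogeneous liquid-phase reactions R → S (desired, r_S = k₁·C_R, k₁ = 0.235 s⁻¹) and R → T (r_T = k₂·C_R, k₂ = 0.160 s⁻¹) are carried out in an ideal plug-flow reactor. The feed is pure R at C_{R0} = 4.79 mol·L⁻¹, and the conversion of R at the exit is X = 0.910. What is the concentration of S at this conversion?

2.59 mol·L⁻¹

C_R = C_{R0}(1−X) = 0.4311 mol·L⁻¹.
Both paths are first order in R, so the instantaneous fraction to S is constant: dC_S/d(−C_R) = k₁/(k₁+k₂) = 0.5949.
C_S = 0.5949·(C_{R0}−C_R) = 0.5949×4.359 = 2.59 mol·L⁻¹.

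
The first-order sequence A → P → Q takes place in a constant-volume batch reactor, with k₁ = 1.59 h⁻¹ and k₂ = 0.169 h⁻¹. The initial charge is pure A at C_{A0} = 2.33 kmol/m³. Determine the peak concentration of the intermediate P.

Evaluating C_P at t_opt = ln(k₂/k₁)/(k₂−k₁) gives C_{P,max}/C_{A0} = (k₁/k₂)^[k₂/(k₂−k₁)].
= (1.59/0.169)^(0.169/(0.169−1.59)) = (9.408)^(-0.1189) = 0.7660.
C_{P,max} = 0.7660×2.33 = 1.78 kmol/m³.

1.78 kmol/m³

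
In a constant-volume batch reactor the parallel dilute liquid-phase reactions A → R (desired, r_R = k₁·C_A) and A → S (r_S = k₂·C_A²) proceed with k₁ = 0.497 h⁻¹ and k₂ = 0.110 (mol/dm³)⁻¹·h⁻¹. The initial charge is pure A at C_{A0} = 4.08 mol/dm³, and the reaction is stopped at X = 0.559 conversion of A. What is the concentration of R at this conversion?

1.39 mol/dm³

C_A = C_{A0}(1−X) = 1.799 mol/dm³.
Along a PFR/batch, dC_R/dC_A = −r_R/(r_R+r_S) = −k₁/(k₁+k₂·C_A).
Integrating from C_{A0} to C_A: C_R = (0.497/0.110)·ln[(0.497+0.110·4.08)/(0.497+0.110·1.80)] = 4.518·ln(0.9458/0.6949) = 1.393 mol/dm³.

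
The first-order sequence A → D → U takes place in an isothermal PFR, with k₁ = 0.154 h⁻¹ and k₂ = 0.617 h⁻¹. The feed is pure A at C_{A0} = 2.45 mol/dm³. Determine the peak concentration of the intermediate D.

At the optimum, C_{D,max}/C_{A0} = (k₁/k₂)^[k₂/(k₂−k₁)].
= (0.154/0.617)^(0.617/(0.617−0.154)) = (0.2496)^(1.333) = 0.1573.
C_{D,max} = 0.1573×2.45 = 0.385 mol/dm³.

0.385 mol/dm³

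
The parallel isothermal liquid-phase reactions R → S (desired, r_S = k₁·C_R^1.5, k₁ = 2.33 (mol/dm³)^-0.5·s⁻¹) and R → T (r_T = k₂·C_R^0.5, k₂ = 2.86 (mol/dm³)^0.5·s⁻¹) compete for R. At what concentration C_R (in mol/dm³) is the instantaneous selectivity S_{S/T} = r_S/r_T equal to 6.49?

S_{S/T} = (k₁/k₂)·C_R ⇒ C_R = S·k₂/k₁.
= 6.49×2.86/2.33 = 7.97 mol/dm³.

7.97 mol/dm³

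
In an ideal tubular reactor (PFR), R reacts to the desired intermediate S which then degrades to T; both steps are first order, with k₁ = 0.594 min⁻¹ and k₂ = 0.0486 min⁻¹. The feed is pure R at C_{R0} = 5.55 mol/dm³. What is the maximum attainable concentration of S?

At the optimum, C_{S,max}/C_{R0} = (k₁/k₂)^[k₂/(k₂−k₁)].
= (0.594/0.0486)^(0.0486/(0.0486−0.594)) = (12.22)^(-0.08911) = 0.8001.
C_{S,max} = 0.8001×5.55 = 4.44 mol/dm³.

4.44 mol/dm³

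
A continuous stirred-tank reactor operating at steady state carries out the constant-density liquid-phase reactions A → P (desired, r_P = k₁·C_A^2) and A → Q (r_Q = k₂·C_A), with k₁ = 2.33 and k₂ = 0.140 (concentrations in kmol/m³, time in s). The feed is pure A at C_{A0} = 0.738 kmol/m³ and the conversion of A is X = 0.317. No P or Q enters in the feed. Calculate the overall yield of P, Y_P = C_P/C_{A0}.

Exit C_A = C_{A0}(1−X) = 0.738×0.683 = 0.5041 kmol/m³.
Rates in a CSTR are evaluated at the outlet concentration: r_P = 2.33×0.5041^2 = 0.5920, r_Q = 0.140×0.5041 = 0.07057.
Fraction of consumed A going to P: r_P/(r_P+r_Q) = 0.8935.
C_P = 0.8935·C_{A0}·X = 0.8935×0.738×0.317 = 0.209 kmol/m³; Y_P = C_P/C_{A0} = 0.283.

0.283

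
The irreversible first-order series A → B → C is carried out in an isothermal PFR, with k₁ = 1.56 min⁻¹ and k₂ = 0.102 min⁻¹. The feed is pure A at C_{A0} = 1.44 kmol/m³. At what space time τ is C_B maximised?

1.87 min

For first-order series the maximum of C_B occurs at τ_opt = ln(k₂/k₁)/(k₂−k₁).
= ln(0.102/1.56)/(0.102−1.56) = ln(0.06538)/-1.458 = -2.727/-1.458 = 1.87 min.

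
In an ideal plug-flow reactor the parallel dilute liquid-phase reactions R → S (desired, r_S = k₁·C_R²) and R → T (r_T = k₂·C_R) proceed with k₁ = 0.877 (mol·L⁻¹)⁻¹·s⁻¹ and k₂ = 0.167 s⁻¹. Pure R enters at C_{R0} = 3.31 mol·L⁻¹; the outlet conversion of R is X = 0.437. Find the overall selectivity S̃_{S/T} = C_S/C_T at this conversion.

13.2

C_R = C_{R0}(1−X) = 1.864 mol·L⁻¹.
Along a PFR/batch, dC_T/dC_R = −r_T/(r_S+r_T) = −k₂/(k₂+k₁·C_R).
Integrating from C_{R0} to C_R: C_T = (0.167/0.877)·ln[(0.167+0.877·3.31)/(0.167+0.877·1.86)] = 0.1904·ln(3.070/1.801) = 0.1015 mol·L⁻¹.
Then C_S = (C_{R0}−C_R) − C_T = 1.446 − 0.1015 = 1.345 mol·L⁻¹.
S̃_{S/T} = C_S/C_T = 1.345/0.1015 = 13.2.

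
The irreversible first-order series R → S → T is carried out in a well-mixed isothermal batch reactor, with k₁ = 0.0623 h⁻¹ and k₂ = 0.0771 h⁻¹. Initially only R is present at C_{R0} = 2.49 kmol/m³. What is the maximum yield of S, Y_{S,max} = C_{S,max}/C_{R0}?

0.329

For a first-order series the maximum intermediate yield is C_{S,max}/C_{R0} = (k₁/k₂)^[k₂/(k₂−k₁)].
= (0.0623/0.0771)^(0.0771/(0.0771−0.0623)) = (0.8080)^(5.209) = 0.3294.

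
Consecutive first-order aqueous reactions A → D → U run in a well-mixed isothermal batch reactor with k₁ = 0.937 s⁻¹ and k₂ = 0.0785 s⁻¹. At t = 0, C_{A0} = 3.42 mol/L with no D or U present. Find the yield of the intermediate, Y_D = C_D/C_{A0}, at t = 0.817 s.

For first-order series with pure A initially, C_D(t) = k₁C_{A0}/(k₂−k₁)·(e^(−k₁t) − e^(−k₂t)).
e^(−k₁t) = e^(−0.937×0.817) = e^(−0.7655) = 0.4651; e^(−k₂t) = e^(−0.06413) = 0.9379.
C_D = 0.937×3.42/(0.0785−0.937) × (0.4651−0.9379) = (-3.733)×(-0.4728) = 1.765 mol/L.
Y_D = C_D/C_{A0} = 1.765/3.42 = 0.516.

0.516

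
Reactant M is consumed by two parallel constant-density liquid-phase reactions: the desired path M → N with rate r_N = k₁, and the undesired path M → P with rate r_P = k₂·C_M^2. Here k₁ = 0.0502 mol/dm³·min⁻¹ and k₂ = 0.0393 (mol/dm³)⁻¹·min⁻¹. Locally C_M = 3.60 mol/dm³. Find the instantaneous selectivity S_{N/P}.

0.0986

S_{N/P} = r_N/r_P = (k₁)/(k₂·C_M^2) = (k₁/k₂)·C_M^-2.
= (0.0502) / (0.0393×3.600^2) = 0.05020/0.5093 = 0.0986.
The undesired path is higher order in M, so low C_M (CSTR or dilute feed) favours N.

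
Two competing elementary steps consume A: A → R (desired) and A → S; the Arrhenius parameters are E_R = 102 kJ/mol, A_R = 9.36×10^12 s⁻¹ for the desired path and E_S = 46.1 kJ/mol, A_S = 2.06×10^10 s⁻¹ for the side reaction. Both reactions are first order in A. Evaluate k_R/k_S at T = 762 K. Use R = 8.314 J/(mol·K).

0.0669

k_R/k_S = (A_R/A_S)·exp[−(E_R−E_S)/(RT)] = (A_R/A_S)·exp[(E_S−E_R)/(RT)].
(E_S−E_R)/(RT) = (46.1−102)×10³/(8.314×762) = -55900/6335 = -8.824.
k_R/k_S = (9.36×10^12/2.06×10^10)·exp(-8.824) = 454.4 × 1.472×10^-4 = 0.0669.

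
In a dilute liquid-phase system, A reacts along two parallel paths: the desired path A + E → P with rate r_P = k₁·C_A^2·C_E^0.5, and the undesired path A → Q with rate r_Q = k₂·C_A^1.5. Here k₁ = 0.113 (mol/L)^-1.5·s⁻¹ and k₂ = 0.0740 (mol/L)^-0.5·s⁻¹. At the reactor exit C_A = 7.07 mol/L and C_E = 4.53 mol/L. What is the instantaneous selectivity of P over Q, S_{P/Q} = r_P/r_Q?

S_{P/Q} = r_P/r_Q = (k₁·C_A^2·C_E^0.5)/(k₂·C_A^1.5) = (k₁/k₂)·C_A^0.5·C_E^0.5.
= (0.113×7.070^2×4.530^0.5) / (0.0740×7.070^1.5) = 12.02/1.391 = 8.64.
Since the desired path is higher order in A, keeping C_A high (PFR or concentrated feed) favours P.

8.64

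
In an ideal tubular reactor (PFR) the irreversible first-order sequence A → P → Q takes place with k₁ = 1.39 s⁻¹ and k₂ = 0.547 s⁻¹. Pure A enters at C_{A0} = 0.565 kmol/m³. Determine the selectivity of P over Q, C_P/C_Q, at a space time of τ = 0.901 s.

3.01

For first-order series with pure A initially, C_P(τ) = k₁C_{A0}/(k₂−k₁)·(e^(−k₁τ) − e^(−k₂τ)).
e^(−k₁τ) = e^(−1.39×0.901) = e^(−1.252) = 0.2858; e^(−k₂τ) = e^(−0.4928) = 0.6109.
C_P = 1.39×0.565/(0.547−1.39) × (0.2858−0.6109) = (-0.9316)×(-0.3251) = 0.3028 kmol/m³.
C_A = C_{A0}e^(−k₁τ) = 0.1615 kmol/m³, so C_Q = C_{A0}−C_A−C_P = 0.1007 kmol/m³; C_P/C_Q = 3.01.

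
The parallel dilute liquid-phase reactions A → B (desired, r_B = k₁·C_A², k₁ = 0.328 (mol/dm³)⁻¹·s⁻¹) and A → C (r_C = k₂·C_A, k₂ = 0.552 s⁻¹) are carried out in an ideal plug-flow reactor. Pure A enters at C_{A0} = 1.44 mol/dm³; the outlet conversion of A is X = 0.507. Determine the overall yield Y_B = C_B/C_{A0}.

0.196

C_A = C_{A0}(1−X) = 0.7099 mol/dm³.
Along a PFR/batch, dC_C/dC_A = −r_C/(r_B+r_C) = −k₂/(k₂+k₁·C_A).
Integrating from C_{A0} to C_A: C_C = (0.552/0.328)·ln[(0.552+0.328·1.44)/(0.552+0.328·0.710)] = 1.683·ln(1.024/0.7849) = 0.4481 mol/dm³.
Then C_B = (C_{A0}−C_A) − C_C = 0.7301 − 0.4481 = 0.2819 mol/dm³.
Y_B = C_B/C_{A0} = 0.2819/1.44 = 0.196.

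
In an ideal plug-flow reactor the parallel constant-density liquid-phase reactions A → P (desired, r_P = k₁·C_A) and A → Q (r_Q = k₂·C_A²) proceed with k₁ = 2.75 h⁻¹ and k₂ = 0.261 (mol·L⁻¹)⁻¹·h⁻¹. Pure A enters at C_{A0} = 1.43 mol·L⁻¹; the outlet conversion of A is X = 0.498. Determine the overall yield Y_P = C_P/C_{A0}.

C_A = C_{A0}(1−X) = 0.7179 mol·L⁻¹.
Along a PFR/batch, dC_P/dC_A = −r_P/(r_P+r_Q) = −k₁/(k₁+k₂·C_A).
Integrating from C_{A0} to C_A: C_P = (2.75/0.261)·ln[(2.75+0.261·1.43)/(2.75+0.261·0.718)] = 10.54·ln(3.123/2.937) = 0.6465 mol·L⁻¹.
Y_P = C_P/C_{A0} = 0.6465/1.43 = 0.452.

0.452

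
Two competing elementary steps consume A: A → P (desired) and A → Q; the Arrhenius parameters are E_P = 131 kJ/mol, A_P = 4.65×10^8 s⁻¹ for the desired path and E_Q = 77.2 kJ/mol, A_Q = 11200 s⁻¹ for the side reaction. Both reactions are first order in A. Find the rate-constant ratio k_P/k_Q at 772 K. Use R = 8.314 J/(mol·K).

Since both paths have the same order in A, the concentration cancels and S_{P/Q} = k_P/k_Q = (A_P/A_Q)·exp[(E_Q−E_P)/(RT)].
(E_Q−E_P)/(RT) = (77.2−131)×10³/(8.314×772) = -53800/6418 = -8.382.
k_P/k_Q = (4.65×10^8/11200)·exp(-8.382) = 41518 × 2.289×10^-4 = 9.50.
Since E_P > E_Q, raising the temperature improves selectivity toward P.

9.50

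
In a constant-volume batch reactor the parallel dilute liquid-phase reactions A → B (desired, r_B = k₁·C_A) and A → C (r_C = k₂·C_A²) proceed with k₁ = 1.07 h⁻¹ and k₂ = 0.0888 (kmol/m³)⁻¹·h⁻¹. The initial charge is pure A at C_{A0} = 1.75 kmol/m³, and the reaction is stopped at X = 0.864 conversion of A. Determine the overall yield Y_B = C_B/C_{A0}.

0.799

C_A = C_{A0}(1−X) = 0.2380 kmol/m³.
Along a PFR/batch, dC_B/dC_A = −r_B/(r_B+r_C) = −k₁/(k₁+k₂·C_A).
Integrating from C_{A0} to C_A: C_B = (1.07/0.0888)·ln[(1.07+0.0888·1.75)/(1.07+0.0888·0.238)] = 12.05·ln(1.225/1.091) = 1.398 kmol/m³.
Y_B = C_B/C_{A0} = 1.398/1.75 = 0.799.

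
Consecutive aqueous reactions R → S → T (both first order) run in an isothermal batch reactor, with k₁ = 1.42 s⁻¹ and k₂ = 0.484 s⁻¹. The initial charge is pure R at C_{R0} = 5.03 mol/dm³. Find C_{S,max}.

2.88 mol/dm³

At the optimum, C_{S,max}/C_{R0} = (k₁/k₂)^[k₂/(k₂−k₁)].
= (1.42/0.484)^(0.484/(0.484−1.42)) = (2.934)^(-0.5171) = 0.5732.
C_{S,max} = 0.5732×5.03 = 2.88 mol/dm³.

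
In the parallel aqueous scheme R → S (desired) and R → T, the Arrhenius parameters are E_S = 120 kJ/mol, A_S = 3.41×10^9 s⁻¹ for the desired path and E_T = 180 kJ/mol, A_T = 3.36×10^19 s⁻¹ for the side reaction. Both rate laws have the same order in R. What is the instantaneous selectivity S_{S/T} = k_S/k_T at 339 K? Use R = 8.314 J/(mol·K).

0.179

With equal orders, S_{S/T} = k_S/k_T = (A_S/A_T)·exp[(E_T−E_S)/(RT)].
(E_T−E_S)/(RT) = (180−120)×10³/(8.314×339) = 60000/2818 = 21.29.
k_S/k_T = (3.41×10^9/3.36×10^19)·exp(21.29) = 1.015×10^-10 × 1.760×10^9 = 0.179.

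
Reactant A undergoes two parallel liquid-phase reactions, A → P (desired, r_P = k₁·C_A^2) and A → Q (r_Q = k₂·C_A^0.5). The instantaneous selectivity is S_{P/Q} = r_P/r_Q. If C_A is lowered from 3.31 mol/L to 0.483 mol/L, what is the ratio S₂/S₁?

0.0557

S_{P/Q} = (k₁/k₂)·C_A^1.5, so S₂/S₁ = (C_{A,2}/C_{A,1})^1.5.
= (0.483/3.31)^1.5 = (0.1459)^1.5 = 0.0557.
Selectivity toward P falls as C_A falls — high-concentration operation is favoured.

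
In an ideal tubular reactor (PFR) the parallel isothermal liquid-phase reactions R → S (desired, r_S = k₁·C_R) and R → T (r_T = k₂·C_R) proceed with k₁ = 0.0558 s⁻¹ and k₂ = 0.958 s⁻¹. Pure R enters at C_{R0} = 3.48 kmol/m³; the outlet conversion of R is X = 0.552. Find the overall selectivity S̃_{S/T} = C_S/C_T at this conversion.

C_R = C_{R0}(1−X) = 1.559 kmol/m³.
Both paths are first order in R, so the instantaneous fraction to S is constant: dC_S/d(−C_R) = k₁/(k₁+k₂) = 0.05504.
C_S = 0.05504·(C_{R0}−C_R) = 0.05504×1.921 = 0.106 kmol/m³.
C_T = (C_{R0}−C_R)−C_S = 1.815 kmol/m³; S̃_{S/T} = 0.1057/1.815 = 0.0582.

0.0582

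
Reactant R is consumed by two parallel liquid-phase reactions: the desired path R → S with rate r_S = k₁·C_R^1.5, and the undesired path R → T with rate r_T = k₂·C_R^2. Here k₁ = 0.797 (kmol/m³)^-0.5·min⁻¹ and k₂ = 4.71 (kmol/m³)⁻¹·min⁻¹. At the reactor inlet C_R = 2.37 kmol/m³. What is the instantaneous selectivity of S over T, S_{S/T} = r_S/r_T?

S_{S/T} = r_S/r_T = (k₁·C_R^1.5)/(k₂·C_R^2) = (k₁/k₂)·C_R^-0.5.
= (0.797×2.370^1.5) / (4.71×2.370^2) = 2.908/26.46 = 0.110.
The undesired path is higher order in R, so low C_R (CSTR or dilute feed) favours S.

0.110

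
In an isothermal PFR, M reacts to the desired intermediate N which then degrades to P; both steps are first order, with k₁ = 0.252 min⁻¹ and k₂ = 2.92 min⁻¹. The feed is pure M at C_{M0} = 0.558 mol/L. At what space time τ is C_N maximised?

0.918 min

Setting dC_N/dτ = 0 gives τ_opt = ln(k₂/k₁)/(k₂−k₁).
= ln(2.92/0.252)/(2.92−0.252) = ln(11.59)/2.668 = 2.450/2.668 = 0.918 min.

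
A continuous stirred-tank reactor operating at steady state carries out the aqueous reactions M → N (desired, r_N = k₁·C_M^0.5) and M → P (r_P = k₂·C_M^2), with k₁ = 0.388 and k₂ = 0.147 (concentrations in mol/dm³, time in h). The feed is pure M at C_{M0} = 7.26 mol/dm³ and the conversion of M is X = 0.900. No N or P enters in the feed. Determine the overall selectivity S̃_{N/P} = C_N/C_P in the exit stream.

Exit C_M = C_{M0}(1−X) = 7.26×0.100 = 0.7260 mol/dm³.
A CSTR operates uniformly at the exit composition, giving r_N = 0.3306 and r_P = 0.07748 (each k·C_M^n at C_M = 0.7260).
Overall selectivity = C_N/C_P = r_Nτ/(r_Pτ) = r_N/r_P = 4.27.

4.27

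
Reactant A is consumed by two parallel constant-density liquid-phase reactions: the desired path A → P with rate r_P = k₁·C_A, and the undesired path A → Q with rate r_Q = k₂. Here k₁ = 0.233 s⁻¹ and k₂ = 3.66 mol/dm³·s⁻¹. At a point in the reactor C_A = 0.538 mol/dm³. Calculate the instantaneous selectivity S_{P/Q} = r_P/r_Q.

0.0342

S_{P/Q} = r_P/r_Q = (k₁·C_A)/(k₂) = (k₁/k₂)·C_A.
= (0.233×0.5380) / (3.66) = 0.1254/3.660 = 0.0342.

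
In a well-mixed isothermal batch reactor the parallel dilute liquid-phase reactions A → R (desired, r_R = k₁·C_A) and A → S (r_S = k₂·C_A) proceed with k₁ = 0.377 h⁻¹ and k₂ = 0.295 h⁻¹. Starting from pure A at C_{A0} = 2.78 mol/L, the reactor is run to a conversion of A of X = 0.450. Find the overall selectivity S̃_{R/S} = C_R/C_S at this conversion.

1.28

C_A = C_{A0}(1−X) = 1.529 mol/L.
Both paths are first order in A, so the instantaneous fraction to R is constant: dC_R/d(−C_A) = k₁/(k₁+k₂) = 0.5610.
C_R = 0.5610·(C_{A0}−C_A) = 0.5610×1.251 = 0.702 mol/L.
C_S = (C_{A0}−C_A)−C_R = 0.5492 mol/L; S̃_{R/S} = 0.7018/0.5492 = 1.28.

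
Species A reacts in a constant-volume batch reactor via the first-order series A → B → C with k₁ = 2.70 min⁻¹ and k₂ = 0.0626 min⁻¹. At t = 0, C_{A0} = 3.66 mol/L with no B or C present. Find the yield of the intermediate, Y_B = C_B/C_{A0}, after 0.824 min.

Solving the coupled first-order balances gives C_B(t) = [k₁/(k₂−k₁)]·C_{A0}·(e^(−k₁t) − e^(−k₂t)).
e^(−k₁t) = e^(−2.70×0.824) = e^(−2.225) = 0.1081; e^(−k₂t) = e^(−0.05158) = 0.9497.
C_B = 2.70×3.66/(0.0626−2.70) × (0.1081−0.9497) = (-3.747)×(-0.8416) = 3.154 mol/L.
Y_B = C_B/C_{A0} = 3.154/3.66 = 0.862.

0.862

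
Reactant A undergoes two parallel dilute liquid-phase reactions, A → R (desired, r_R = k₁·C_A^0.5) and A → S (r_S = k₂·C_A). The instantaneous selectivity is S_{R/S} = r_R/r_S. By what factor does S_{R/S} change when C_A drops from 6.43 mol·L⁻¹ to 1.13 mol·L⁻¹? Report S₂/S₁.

2.39

S_{R/S} = (k₁/k₂)·C_A^-0.5, so S₂/S₁ = (C_{A,2}/C_{A,1})^-0.5.
= (1.13/6.43)^(-0.5) = (0.1757)^(-0.5) = 2.39.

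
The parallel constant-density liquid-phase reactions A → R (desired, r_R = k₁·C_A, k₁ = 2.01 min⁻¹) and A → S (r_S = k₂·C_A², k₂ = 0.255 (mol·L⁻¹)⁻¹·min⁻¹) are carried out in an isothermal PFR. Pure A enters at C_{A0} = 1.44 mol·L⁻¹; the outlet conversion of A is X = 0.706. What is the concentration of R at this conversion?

C_A = C_{A0}(1−X) = 0.4234 mol·L⁻¹.
Along a PFR/batch, dC_R/dC_A = −r_R/(r_R+r_S) = −k₁/(k₁+k₂·C_A).
Integrating from C_{A0} to C_A: C_R = (2.01/0.255)·ln[(2.01+0.255·1.44)/(2.01+0.255·0.423)] = 7.882·ln(2.377/2.118) = 0.9102 mol·L⁻¹.

0.910 mol·L⁻¹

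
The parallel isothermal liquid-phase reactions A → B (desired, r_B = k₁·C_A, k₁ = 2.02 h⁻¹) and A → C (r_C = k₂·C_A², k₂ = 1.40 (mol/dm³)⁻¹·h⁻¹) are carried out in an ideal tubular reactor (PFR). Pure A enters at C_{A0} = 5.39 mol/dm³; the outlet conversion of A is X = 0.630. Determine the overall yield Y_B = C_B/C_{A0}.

C_A = C_{A0}(1−X) = 1.994 mol/dm³.
Along a PFR/batch, dC_B/dC_A = −r_B/(r_B+r_C) = −k₁/(k₁+k₂·C_A).
Integrating from C_{A0} to C_A: C_B = (2.02/1.40)·ln[(2.02+1.40·5.39)/(2.02+1.40·1.99)] = 1.443·ln(9.566/4.812) = 0.9914 mol/dm³.
Y_B = C_B/C_{A0} = 0.9914/5.39 = 0.184.

0.184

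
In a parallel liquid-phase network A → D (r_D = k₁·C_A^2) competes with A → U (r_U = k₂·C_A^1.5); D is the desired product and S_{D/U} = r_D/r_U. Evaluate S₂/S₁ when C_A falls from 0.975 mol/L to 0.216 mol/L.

S_{D/U} = (k₁/k₂)·C_A^0.5, so S₂/S₁ = (C_{A,2}/C_{A,1})^0.5.
= (0.216/0.975)^0.5 = (0.2215)^0.5 = 0.471.

0.471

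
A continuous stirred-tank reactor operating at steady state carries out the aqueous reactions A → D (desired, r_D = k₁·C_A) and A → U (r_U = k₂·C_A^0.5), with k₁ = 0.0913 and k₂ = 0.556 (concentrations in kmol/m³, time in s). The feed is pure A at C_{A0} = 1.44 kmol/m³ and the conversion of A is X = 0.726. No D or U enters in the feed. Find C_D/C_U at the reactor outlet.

0.103

Exit C_A = C_{A0}(1−X) = 1.44×0.274 = 0.3946 kmol/m³.
A CSTR operates uniformly at the exit composition, giving r_D = 0.03602 and r_U = 0.3492 (each k·C_A^n at C_A = 0.3946).
Overall selectivity = C_D/C_U = r_Dτ/(r_Uτ) = r_D/r_U = 0.103.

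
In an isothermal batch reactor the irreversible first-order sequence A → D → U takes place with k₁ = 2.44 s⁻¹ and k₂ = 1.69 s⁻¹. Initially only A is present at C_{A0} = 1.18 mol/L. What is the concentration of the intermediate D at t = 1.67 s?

0.163 mol/L

Solving the coupled first-order balances gives C_D(t) = [k₁/(k₂−k₁)]·C_{A0}·(e^(−k₁t) − e^(−k₂t)).
e^(−k₁t) = e^(−2.44×1.67) = e^(−4.075) = 0.01700; e^(−k₂t) = e^(−2.822) = 0.05947.
C_D = 2.44×1.18/(1.69−2.44) × (0.01700−0.05947) = (-3.839)×(-0.04247) = 0.1631 mol/L.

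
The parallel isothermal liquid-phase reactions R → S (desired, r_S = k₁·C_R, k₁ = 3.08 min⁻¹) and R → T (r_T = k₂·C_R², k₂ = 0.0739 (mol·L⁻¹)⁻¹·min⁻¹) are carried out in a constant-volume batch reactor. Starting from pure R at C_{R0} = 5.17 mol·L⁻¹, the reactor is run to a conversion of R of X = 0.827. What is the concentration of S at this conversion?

C_R = C_{R0}(1−X) = 0.8944 mol·L⁻¹.
Along a PFR/batch, dC_S/dC_R = −r_S/(r_S+r_T) = −k₁/(k₁+k₂·C_R).
Integrating from C_{R0} to C_R: C_S = (3.08/0.0739)·ln[(3.08+0.0739·5.17)/(3.08+0.0739·0.894)] = 41.68·ln(3.462/3.146) = 3.989 mol·L⁻¹.

3.99 mol·L⁻¹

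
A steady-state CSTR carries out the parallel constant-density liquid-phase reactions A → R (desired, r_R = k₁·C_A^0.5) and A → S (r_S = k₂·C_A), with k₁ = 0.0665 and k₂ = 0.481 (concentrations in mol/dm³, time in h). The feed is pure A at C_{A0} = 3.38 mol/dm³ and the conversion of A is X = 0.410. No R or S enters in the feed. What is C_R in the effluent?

0.124 mol/dm³

Exit C_A = C_{A0}(1−X) = 3.38×0.590 = 1.994 mol/dm³.
Rates in a CSTR are evaluated at the outlet concentration: r_R = 0.0665×1.994^0.5 = 0.09391, r_S = 0.481×1.994 = 0.9592.
Fraction of consumed A going to R: r_R/(r_R+r_S) = 0.08917.
C_R = 0.08917·C_{A0}·X = 0.08917×3.38×0.410 = 0.124 mol/dm³.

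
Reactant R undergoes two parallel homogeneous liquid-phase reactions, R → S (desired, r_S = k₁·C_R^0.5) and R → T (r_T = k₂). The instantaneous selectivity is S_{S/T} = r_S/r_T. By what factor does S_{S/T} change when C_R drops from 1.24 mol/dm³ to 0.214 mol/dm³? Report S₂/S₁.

0.415

S_{S/T} = (k₁/k₂)·C_R^0.5, so S₂/S₁ = (C_{R,2}/C_{R,1})^0.5.
= (0.214/1.24)^0.5 = (0.1726)^0.5 = 0.415.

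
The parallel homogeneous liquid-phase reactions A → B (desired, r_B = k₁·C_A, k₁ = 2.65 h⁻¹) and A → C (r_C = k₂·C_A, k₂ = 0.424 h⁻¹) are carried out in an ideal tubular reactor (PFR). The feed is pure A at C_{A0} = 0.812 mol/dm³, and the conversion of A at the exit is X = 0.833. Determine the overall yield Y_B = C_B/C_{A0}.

0.718

C_A = C_{A0}(1−X) = 0.1356 mol/dm³.
Both paths are first order in A, so the instantaneous fraction to B is constant: dC_B/d(−C_A) = k₁/(k₁+k₂) = 0.8621.
C_B = 0.8621·(C_{A0}−C_A) = 0.8621×0.6764 = 0.583 mol/dm³.
Y_B = C_B/C_{A0} = 0.5831/0.812 = 0.718.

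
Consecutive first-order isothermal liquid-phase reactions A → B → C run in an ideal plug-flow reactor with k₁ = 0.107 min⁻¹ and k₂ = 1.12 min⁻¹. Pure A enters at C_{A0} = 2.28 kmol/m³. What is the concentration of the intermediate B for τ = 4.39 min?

0.149 kmol/m³

Solving the coupled first-order balances gives C_B(τ) = [k₁/(k₂−k₁)]·C_{A0}·(e^(−k₁τ) − e^(−k₂τ)).
e^(−k₁τ) = e^(−0.107×4.39) = e^(−0.4697) = 0.6252; e^(−k₂τ) = e^(−4.917) = 0.007323.
C_B = 0.107×2.28/(1.12−0.107) × (0.6252−0.007323) = 0.2408×0.6178 = 0.1488 kmol/m³.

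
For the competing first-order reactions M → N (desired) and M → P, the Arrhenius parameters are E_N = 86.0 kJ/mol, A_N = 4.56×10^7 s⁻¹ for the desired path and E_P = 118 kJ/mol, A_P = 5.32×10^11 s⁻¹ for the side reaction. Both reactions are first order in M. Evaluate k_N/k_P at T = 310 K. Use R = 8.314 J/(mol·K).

With equal orders, S_{N/P} = k_N/k_P = (A_N/A_P)·exp[(E_P−E_N)/(RT)].
(E_P−E_N)/(RT) = (118−86.0)×10³/(8.314×310) = 32000/2577 = 12.42.
k_N/k_P = (4.56×10^7/5.32×10^11)·exp(12.42) = 8.571×10^-5 × 2.467×10^5 = 21.1.
Since E_N < E_P, lowering the temperature improves selectivity toward N.

21.1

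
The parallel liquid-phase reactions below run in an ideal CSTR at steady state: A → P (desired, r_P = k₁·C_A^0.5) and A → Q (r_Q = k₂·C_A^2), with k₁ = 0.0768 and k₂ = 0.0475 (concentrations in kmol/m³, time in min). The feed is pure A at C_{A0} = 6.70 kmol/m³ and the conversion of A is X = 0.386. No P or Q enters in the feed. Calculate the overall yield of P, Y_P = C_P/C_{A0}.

Exit C_A = C_{A0}(1−X) = 6.70×0.614 = 4.114 kmol/m³.
In a CSTR the entire volume is at exit conditions, so r_P = 0.0768×4.114^0.5 = 0.1558 and r_Q = 0.0475×4.114^2 = 0.8039.
Fraction of consumed A going to P: r_P/(r_P+r_Q) = 0.1623.
C_P = 0.1623·C_{A0}·X = 0.1623×6.70×0.386 = 0.420 kmol/m³; Y_P = C_P/C_{A0} = 0.0627.

0.0627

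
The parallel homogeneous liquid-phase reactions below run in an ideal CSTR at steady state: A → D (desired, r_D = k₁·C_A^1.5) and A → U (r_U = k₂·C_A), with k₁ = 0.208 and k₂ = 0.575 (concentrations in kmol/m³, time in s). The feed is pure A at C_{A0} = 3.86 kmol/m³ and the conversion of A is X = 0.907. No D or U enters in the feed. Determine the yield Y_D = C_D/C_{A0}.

Exit C_A = C_{A0}(1−X) = 3.86×0.0930 = 0.3590 kmol/m³.
In a CSTR the entire volume is at exit conditions, so r_D = 0.208×0.3590^1.5 = 0.04474 and r_U = 0.575×0.3590 = 0.2064.
Fraction of consumed A going to D: r_D/(r_D+r_U) = 0.1781.
C_D = 0.1781·C_{A0}·X = 0.1781×3.86×0.907 = 0.624 kmol/m³; Y_D = C_D/C_{A0} = 0.162.

0.162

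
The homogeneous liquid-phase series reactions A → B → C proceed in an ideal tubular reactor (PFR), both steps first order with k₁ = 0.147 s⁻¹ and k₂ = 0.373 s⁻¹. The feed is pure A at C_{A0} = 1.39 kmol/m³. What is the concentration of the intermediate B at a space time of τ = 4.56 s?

The intermediate concentration in a first-order A→B→C sequence is C_B = k₁C_{A0}(e^(−k₁τ) − e^(−k₂τ))/(k₂−k₁).
e^(−k₁τ) = e^(−0.147×4.56) = e^(−0.6703) = 0.5115; e^(−k₂τ) = e^(−1.701) = 0.1825.
C_B = 0.147×1.39/(0.373−0.147) × (0.5115−0.1825) = 0.9041×0.3290 = 0.2975 kmol/m³.

0.297 kmol/m³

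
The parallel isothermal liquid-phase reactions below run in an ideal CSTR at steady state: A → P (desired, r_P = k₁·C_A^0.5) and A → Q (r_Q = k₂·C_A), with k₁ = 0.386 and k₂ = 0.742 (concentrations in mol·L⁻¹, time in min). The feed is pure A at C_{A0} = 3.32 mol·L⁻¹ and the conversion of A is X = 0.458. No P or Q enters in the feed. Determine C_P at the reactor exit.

Exit C_A = C_{A0}(1−X) = 3.32×0.542 = 1.799 mol·L⁻¹.
Rates in a CSTR are evaluated at the outlet concentration: r_P = 0.386×1.799^0.5 = 0.5178, r_Q = 0.742×1.799 = 1.335.
Fraction of consumed A going to P: r_P/(r_P+r_Q) = 0.2794.
C_P = 0.2794·C_{A0}·X = 0.2794×3.32×0.458 = 0.425 mol·L⁻¹.

0.425 mol·L⁻¹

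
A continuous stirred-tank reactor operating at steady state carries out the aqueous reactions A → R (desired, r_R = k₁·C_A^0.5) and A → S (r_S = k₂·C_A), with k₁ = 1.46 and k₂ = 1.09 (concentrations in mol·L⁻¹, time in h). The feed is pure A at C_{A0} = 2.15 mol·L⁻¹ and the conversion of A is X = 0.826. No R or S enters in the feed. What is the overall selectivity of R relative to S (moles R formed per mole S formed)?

2.19

Exit C_A = C_{A0}(1−X) = 2.15×0.174 = 0.3741 mol·L⁻¹.
In a CSTR the entire volume is at exit conditions, so r_R = 1.46×0.3741^0.5 = 0.8930 and r_S = 1.09×0.3741 = 0.4078.
Overall selectivity = C_R/C_S = r_Rτ/(r_Sτ) = r_R/r_S = 2.19.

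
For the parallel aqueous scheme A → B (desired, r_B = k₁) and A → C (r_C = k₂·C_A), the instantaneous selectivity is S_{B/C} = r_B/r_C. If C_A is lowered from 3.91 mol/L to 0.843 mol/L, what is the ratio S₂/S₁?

4.64

S_{B/C} = (k₁/k₂)·C_A⁻¹, so S₂/S₁ = (C_{A,2}/C_{A,1})⁻¹.
= 3.91/0.843 = 4.64.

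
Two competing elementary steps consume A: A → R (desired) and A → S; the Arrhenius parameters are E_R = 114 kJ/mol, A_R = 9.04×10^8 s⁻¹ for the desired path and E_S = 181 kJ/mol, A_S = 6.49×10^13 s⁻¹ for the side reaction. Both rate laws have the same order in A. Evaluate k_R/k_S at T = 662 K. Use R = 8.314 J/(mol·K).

Since both paths have the same order in A, the concentration cancels and S_{R/S} = k_R/k_S = (A_R/A_S)·exp[(E_S−E_R)/(RT)].
(E_S−E_R)/(RT) = (181−114)×10³/(8.314×662) = 67000/5504 = 12.17.
k_R/k_S = (9.04×10^8/6.49×10^13)·exp(12.17) = 1.393×10^-5 × 1.935×10^5 = 2.70.
Since E_R < E_S, lowering the temperature improves selectivity toward R.

2.70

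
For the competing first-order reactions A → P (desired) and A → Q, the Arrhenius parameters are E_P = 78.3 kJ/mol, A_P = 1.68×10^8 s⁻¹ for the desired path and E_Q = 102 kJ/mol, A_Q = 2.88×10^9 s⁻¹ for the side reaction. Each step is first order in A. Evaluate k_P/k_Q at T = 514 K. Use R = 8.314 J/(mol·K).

14.9

Since both paths have the same order in A, the concentration cancels and S_{P/Q} = k_P/k_Q = (A_P/A_Q)·exp[(E_Q−E_P)/(RT)].
(E_Q−E_P)/(RT) = (102−78.3)×10³/(8.314×514) = 23700/4273 = 5.546.
k_P/k_Q = (1.68×10^8/2.88×10^9)·exp(5.546) = 0.05833 × 256.2 = 14.9.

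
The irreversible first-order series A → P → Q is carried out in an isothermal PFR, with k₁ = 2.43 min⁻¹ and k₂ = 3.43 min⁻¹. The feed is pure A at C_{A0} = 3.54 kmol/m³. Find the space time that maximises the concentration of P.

0.345 min

The intermediate peaks when r₁ = r₂, i.e. k₁e^(−k₁τ) = k₂e^(−k₂τ), giving τ_opt = ln(k₂/k₁)/(k₂−k₁).
= ln(3.43/2.43)/(3.43−2.43) = ln(1.412)/1.000 = 0.3447/1.000 = 0.345 min.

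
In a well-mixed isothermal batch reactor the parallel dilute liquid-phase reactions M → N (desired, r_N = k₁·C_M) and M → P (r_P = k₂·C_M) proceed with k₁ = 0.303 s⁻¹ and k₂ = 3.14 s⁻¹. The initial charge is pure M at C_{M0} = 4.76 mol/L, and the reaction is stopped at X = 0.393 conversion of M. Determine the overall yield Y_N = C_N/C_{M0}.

C_M = C_{M0}(1−X) = 2.889 mol/L.
Both paths are first order in M, so the instantaneous fraction to N is constant: dC_N/d(−C_M) = k₁/(k₁+k₂) = 0.08800.
C_N = 0.08800·(C_{M0}−C_M) = 0.08800×1.871 = 0.165 mol/L.
Y_N = C_N/C_{M0} = 0.1646/4.76 = 0.0346.

0.0346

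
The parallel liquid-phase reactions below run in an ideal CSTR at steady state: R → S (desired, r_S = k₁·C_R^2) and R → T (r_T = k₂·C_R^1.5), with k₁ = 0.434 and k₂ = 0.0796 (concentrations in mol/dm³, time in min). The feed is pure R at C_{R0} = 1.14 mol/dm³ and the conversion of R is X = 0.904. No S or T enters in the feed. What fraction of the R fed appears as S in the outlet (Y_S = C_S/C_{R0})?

Exit C_R = C_{R0}(1−X) = 1.14×0.0960 = 0.1094 mol/dm³.
In a CSTR the entire volume is at exit conditions, so r_S = 0.434×0.1094^2 = 0.005198 and r_T = 0.0796×0.1094^1.5 = 0.002882.
Fraction of consumed R going to S: r_S/(r_S+r_T) = 0.6433.
C_S = 0.6433·C_{R0}·X = 0.6433×1.14×0.904 = 0.663 mol/dm³; Y_S = C_S/C_{R0} = 0.582.

0.582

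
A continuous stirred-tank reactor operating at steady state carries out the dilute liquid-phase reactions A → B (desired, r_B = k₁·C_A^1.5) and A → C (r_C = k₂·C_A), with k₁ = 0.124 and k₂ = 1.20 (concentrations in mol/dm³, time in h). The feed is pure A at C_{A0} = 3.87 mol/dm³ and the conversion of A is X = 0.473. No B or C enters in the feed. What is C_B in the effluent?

Exit C_A = C_{A0}(1−X) = 3.87×0.527 = 2.039 mol/dm³.
In a CSTR the entire volume is at exit conditions, so r_B = 0.124×2.039^1.5 = 0.3612 and r_C = 1.20×2.039 = 2.447.
Fraction of consumed A going to B: r_B/(r_B+r_C) = 0.1286.
C_B = 0.1286·C_{A0}·X = 0.1286×3.87×0.473 = 0.235 mol/dm³.

0.235 mol/dm³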